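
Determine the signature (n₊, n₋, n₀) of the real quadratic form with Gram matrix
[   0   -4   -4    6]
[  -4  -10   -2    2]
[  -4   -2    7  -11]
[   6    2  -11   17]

step 0: pivot -10 → sign −
step 1: pivot 8/5 → sign +
step 2: pivot 1 → sign +
step 3: pivot -1/2 → sign −
signature = (2, 2, 0)

Answer: (2, 2, 0)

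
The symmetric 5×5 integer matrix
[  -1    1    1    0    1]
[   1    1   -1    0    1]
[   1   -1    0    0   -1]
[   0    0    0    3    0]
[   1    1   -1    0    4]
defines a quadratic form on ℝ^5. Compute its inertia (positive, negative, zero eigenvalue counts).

Answer: (4, 1, 0)

Derivation:
step 0: pivot -1 → sign −
step 1: pivot 2 → sign +
step 2: pivot 1 → sign +
step 3: pivot 3 → sign +
step 4: pivot 3 → sign +
signature = (4, 1, 0)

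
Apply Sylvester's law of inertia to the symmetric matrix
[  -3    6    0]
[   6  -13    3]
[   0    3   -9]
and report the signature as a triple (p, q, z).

Answer: (0, 2, 1)

Derivation:
step 0: pivot -3 → sign −
step 1: pivot -1 → sign −
step 2: row/col 2 already zero → sign 0
signature = (0, 2, 1)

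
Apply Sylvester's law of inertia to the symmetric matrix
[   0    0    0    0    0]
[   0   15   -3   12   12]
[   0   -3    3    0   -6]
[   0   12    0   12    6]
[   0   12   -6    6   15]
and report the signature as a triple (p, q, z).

step 0: pivot 15 → sign +
step 1: pivot 12/5 → sign +
step 2: row/col 2 already zero → sign 0
step 3: row/col 3 already zero → sign 0
step 4: row/col 4 already zero → sign 0
signature = (2, 0, 3)

Answer: (2, 0, 3)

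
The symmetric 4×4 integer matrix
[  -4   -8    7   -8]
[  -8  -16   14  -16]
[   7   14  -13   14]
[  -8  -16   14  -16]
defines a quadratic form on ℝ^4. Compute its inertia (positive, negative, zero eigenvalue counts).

Answer: (0, 2, 2)

Derivation:
step 0: pivot -4 → sign −
step 1: pivot -3/4 → sign −
step 2: row/col 2 already zero → sign 0
step 3: row/col 3 already zero → sign 0
signature = (0, 2, 2)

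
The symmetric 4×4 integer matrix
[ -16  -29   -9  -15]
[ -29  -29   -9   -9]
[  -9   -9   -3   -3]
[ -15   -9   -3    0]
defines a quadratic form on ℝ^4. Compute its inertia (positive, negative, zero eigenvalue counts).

Answer: (2, 2, 0)

Derivation:
step 0: pivot -16 → sign −
step 1: pivot 377/16 → sign +
step 2: pivot -6/29 → sign −
step 3: pivot 3/13 → sign +
signature = (2, 2, 0)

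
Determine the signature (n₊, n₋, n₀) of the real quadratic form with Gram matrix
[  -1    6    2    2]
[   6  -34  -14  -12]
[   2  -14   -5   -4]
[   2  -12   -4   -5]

Answer: (1, 3, 0)

Derivation:
step 0: pivot -1 → sign −
step 1: pivot 2 → sign +
step 2: pivot -3 → sign −
step 3: pivot -1 → sign −
signature = (1, 3, 0)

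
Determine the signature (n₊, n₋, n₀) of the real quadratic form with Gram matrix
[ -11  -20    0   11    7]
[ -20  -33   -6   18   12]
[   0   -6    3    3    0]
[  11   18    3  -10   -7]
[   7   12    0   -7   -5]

Answer: (2, 3, 0)

Derivation:
step 0: pivot -11 → sign −
step 1: pivot 37/11 → sign +
step 2: pivot -285/37 → sign −
step 3: pivot -14/95 → sign −
step 4: pivot 2/7 → sign +
signature = (2, 3, 0)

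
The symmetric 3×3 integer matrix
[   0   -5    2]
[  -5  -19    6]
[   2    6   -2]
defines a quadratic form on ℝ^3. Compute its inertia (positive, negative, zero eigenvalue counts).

step 0: pivot -19 → sign −
step 1: pivot 25/19 → sign +
step 2: pivot -6/25 → sign −
signature = (1, 2, 0)

Answer: (1, 2, 0)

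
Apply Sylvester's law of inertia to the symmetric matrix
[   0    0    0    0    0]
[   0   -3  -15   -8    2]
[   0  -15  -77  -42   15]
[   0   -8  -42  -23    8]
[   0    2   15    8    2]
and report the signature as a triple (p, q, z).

Answer: (1, 3, 1)

Derivation:
step 0: pivot -3 → sign −
step 1: pivot -2 → sign −
step 2: pivot 1/3 → sign +
step 3: pivot -1/2 → sign −
step 4: row/col 4 already zero → sign 0
signature = (1, 3, 1)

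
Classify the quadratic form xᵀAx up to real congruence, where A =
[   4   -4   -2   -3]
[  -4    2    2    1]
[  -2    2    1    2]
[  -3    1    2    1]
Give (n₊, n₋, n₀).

Answer: (2, 2, 0)

Derivation:
step 0: pivot 4 → sign +
step 1: pivot -2 → sign −
step 2: pivot 3/4 → sign +
step 3: pivot -1/3 → sign −
signature = (2, 2, 0)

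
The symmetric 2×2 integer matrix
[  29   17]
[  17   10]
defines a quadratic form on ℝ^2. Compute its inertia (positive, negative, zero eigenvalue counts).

step 0: pivot 29 → sign +
step 1: pivot 1/29 → sign +
signature = (2, 0, 0)

Answer: (2, 0, 0)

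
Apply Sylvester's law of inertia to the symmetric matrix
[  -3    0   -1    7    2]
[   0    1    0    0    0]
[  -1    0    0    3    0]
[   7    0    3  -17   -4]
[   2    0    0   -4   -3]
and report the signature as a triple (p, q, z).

Answer: (2, 3, 0)

Derivation:
step 0: pivot -3 → sign −
step 1: pivot 1 → sign +
step 2: pivot 1/3 → sign +
step 3: pivot -2 → sign −
step 4: pivot -1 → sign −
signature = (2, 3, 0)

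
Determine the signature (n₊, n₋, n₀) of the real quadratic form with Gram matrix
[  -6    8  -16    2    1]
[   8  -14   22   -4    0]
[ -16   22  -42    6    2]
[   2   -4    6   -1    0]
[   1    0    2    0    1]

Answer: (2, 2, 1)

Derivation:
step 0: pivot -6 → sign −
step 1: pivot -10/3 → sign −
step 2: pivot 4/5 → sign +
step 3: pivot 3/2 → sign +
step 4: row/col 4 already zero → sign 0
signature = (2, 2, 1)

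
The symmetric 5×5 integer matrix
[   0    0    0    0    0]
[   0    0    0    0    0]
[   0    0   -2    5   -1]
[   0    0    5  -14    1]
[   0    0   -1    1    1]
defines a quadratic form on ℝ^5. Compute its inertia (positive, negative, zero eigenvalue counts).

Answer: (1, 2, 2)

Derivation:
step 0: pivot -2 → sign −
step 1: pivot -3/2 → sign −
step 2: pivot 3 → sign +
step 3: row/col 3 already zero → sign 0
step 4: row/col 4 already zero → sign 0
signature = (1, 2, 2)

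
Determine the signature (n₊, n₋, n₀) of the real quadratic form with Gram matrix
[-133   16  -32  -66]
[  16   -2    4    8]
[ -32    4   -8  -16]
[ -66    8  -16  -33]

Answer: (0, 3, 1)

Derivation:
step 0: pivot -133 → sign −
step 1: pivot -10/133 → sign −
step 2: pivot -1/5 → sign −
step 3: row/col 3 already zero → sign 0
signature = (0, 3, 1)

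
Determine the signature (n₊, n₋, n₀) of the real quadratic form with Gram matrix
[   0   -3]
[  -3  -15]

step 0: pivot -15 → sign −
step 1: pivot 3/5 → sign +
signature = (1, 1, 0)

Answer: (1, 1, 0)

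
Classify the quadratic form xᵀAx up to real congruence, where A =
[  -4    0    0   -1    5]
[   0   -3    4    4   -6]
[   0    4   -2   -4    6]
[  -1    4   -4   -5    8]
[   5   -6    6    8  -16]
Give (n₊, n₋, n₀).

step 0: pivot -4 → sign −
step 1: pivot -3 → sign −
step 2: pivot 10/3 → sign +
step 3: pivot 1/20 → sign +
step 4: pivot -3 → sign −
signature = (2, 3, 0)

Answer: (2, 3, 0)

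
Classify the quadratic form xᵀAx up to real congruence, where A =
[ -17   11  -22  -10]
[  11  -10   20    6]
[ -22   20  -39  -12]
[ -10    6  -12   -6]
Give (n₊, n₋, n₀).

step 0: pivot -17 → sign −
step 1: pivot -49/17 → sign −
step 2: pivot 1 → sign +
step 3: pivot -2/49 → sign −
signature = (1, 3, 0)

Answer: (1, 3, 0)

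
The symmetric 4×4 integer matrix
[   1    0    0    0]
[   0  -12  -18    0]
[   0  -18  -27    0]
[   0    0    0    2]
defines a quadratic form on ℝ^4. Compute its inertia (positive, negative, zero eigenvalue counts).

step 0: pivot 1 → sign +
step 1: pivot -12 → sign −
step 2: pivot 2 → sign +
step 3: row/col 3 already zero → sign 0
signature = (2, 1, 1)

Answer: (2, 1, 1)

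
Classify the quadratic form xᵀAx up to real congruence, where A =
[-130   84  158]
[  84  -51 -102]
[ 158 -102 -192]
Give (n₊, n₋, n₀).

Answer: (2, 1, 0)

Derivation:
step 0: pivot -130 → sign −
step 1: pivot 213/65 → sign +
step 2: pivot 2/71 → sign +
signature = (2, 1, 0)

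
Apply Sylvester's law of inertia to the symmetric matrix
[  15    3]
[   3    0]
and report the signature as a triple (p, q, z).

step 0: pivot 15 → sign +
step 1: pivot -3/5 → sign −
signature = (1, 1, 0)

Answer: (1, 1, 0)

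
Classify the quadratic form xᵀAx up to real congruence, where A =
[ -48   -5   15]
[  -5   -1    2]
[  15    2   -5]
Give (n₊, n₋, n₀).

Answer: (1, 2, 0)

Derivation:
step 0: pivot -48 → sign −
step 1: pivot -23/48 → sign −
step 2: pivot 2/23 → sign +
signature = (1, 2, 0)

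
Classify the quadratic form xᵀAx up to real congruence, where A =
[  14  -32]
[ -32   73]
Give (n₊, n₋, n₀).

step 0: pivot 14 → sign +
step 1: pivot -1/7 → sign −
signature = (1, 1, 0)

Answer: (1, 1, 0)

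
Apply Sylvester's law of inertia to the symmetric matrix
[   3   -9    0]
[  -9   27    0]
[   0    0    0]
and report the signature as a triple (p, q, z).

step 0: pivot 3 → sign +
step 1: row/col 1 already zero → sign 0
step 2: row/col 2 already zero → sign 0
signature = (1, 0, 2)

Answer: (1, 0, 2)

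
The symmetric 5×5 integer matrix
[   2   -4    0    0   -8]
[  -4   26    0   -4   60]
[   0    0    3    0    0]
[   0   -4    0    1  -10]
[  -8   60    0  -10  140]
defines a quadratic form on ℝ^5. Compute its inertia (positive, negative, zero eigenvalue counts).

Answer: (4, 0, 1)

Derivation:
step 0: pivot 2 → sign +
step 1: pivot 18 → sign +
step 2: pivot 3 → sign +
step 3: pivot 1/9 → sign +
step 4: row/col 4 already zero → sign 0
signature = (4, 0, 1)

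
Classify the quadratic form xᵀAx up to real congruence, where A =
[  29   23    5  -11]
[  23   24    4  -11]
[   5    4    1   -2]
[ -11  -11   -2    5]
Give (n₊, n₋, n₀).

Answer: (3, 1, 0)

Derivation:
step 0: pivot 29 → sign +
step 1: pivot 167/29 → sign +
step 2: pivot 23/167 → sign +
step 3: pivot -3/23 → sign −
signature = (3, 1, 0)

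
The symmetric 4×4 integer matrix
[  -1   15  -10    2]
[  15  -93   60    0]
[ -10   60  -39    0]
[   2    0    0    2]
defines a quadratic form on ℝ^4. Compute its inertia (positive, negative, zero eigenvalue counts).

Answer: (1, 3, 0)

Derivation:
step 0: pivot -1 → sign −
step 1: pivot 132 → sign +
step 2: pivot -4/11 → sign −
step 3: pivot -1/4 → sign −
signature = (1, 3, 0)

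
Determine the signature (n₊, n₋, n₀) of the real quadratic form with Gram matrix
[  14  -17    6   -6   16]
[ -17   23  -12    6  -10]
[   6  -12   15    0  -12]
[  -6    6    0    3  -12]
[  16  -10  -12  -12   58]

step 0: pivot 14 → sign +
step 1: pivot 33/14 → sign +
step 2: pivot 3 → sign +
step 3: pivot -3/11 → sign −
step 4: pivot 2 → sign +
signature = (4, 1, 0)

Answer: (4, 1, 0)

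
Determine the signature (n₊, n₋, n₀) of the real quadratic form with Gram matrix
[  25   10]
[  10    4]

step 0: pivot 25 → sign +
step 1: row/col 1 already zero → sign 0
signature = (1, 0, 1)

Answer: (1, 0, 1)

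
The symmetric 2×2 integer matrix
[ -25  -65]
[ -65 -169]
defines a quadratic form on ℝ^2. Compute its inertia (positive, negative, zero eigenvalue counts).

Answer: (0, 1, 1)

Derivation:
step 0: pivot -25 → sign −
step 1: row/col 1 already zero → sign 0
signature = (0, 1, 1)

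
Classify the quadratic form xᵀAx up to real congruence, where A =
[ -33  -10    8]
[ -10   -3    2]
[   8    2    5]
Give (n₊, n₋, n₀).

Answer: (2, 1, 0)

Derivation:
step 0: pivot -33 → sign −
step 1: pivot 1/33 → sign +
step 2: pivot 1 → sign +
signature = (2, 1, 0)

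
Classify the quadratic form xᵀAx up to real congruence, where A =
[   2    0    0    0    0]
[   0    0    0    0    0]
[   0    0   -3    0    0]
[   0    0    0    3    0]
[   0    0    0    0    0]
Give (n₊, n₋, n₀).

Answer: (2, 1, 2)

Derivation:
step 0: pivot 2 → sign +
step 1: pivot -3 → sign −
step 2: pivot 3 → sign +
step 3: row/col 3 already zero → sign 0
step 4: row/col 4 already zero → sign 0
signature = (2, 1, 2)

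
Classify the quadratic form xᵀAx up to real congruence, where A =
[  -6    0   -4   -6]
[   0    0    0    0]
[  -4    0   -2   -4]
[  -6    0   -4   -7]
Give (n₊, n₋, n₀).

Answer: (1, 2, 1)

Derivation:
step 0: pivot -6 → sign −
step 1: pivot 2/3 → sign +
step 2: pivot -1 → sign −
step 3: row/col 3 already zero → sign 0
signature = (1, 2, 1)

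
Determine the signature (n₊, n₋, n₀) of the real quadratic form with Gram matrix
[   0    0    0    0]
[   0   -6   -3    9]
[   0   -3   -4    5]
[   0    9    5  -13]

step 0: pivot -6 → sign −
step 1: pivot -5/2 → sign −
step 2: pivot 3/5 → sign +
step 3: row/col 3 already zero → sign 0
signature = (1, 2, 1)

Answer: (1, 2, 1)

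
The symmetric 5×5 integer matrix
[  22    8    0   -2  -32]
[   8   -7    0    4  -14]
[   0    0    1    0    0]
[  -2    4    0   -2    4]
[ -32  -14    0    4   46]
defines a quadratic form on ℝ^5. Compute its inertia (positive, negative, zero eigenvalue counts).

Answer: (3, 1, 1)

Derivation:
step 0: pivot 22 → sign +
step 1: pivot -109/11 → sign −
step 2: pivot 1 → sign +
step 3: pivot 8/109 → sign +
step 4: row/col 4 already zero → sign 0
signature = (3, 1, 1)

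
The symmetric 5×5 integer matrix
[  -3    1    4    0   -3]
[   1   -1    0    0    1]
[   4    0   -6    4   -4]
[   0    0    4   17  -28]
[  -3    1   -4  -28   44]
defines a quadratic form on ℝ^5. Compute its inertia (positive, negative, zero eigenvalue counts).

Answer: (2, 3, 0)

Derivation:
step 0: pivot -3 → sign −
step 1: pivot -2/3 → sign −
step 2: pivot 2 → sign +
step 3: pivot 9 → sign +
step 4: pivot -1 → sign −
signature = (2, 3, 0)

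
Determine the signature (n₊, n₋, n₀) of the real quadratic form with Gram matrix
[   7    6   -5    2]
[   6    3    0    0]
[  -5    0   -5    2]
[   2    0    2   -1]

step 0: pivot 7 → sign +
step 1: pivot -15/7 → sign −
step 2: pivot -1/5 → sign −
step 3: row/col 3 already zero → sign 0
signature = (1, 2, 1)

Answer: (1, 2, 1)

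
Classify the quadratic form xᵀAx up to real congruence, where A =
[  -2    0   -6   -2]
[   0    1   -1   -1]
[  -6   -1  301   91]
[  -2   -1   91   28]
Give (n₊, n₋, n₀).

step 0: pivot -2 → sign −
step 1: pivot 1 → sign +
step 2: pivot 318 → sign +
step 3: pivot 1/53 → sign +
signature = (3, 1, 0)

Answer: (3, 1, 0)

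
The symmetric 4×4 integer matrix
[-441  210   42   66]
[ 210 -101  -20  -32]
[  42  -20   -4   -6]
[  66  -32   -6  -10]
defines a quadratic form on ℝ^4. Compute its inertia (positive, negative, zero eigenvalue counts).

Answer: (1, 3, 0)

Derivation:
step 0: pivot -441 → sign −
step 1: pivot -1 → sign −
step 2: pivot 10/49 → sign +
step 3: pivot -2/5 → sign −
signature = (1, 3, 0)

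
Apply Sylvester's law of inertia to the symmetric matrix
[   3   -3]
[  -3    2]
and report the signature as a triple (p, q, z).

Answer: (1, 1, 0)

Derivation:
step 0: pivot 3 → sign +
step 1: pivot -1 → sign −
signature = (1, 1, 0)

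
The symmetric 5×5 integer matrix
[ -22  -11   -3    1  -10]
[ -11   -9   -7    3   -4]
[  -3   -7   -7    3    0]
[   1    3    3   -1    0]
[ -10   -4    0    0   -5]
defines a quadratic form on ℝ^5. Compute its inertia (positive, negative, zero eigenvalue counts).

step 0: pivot -22 → sign −
step 1: pivot -7/2 → sign −
step 2: pivot 158/77 → sign +
step 3: pivot 22/79 → sign +
step 4: pivot -3/11 → sign −
signature = (2, 3, 0)

Answer: (2, 3, 0)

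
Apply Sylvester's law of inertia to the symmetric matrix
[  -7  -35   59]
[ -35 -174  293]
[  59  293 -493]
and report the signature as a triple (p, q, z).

step 0: pivot -7 → sign −
step 1: pivot 1 → sign +
step 2: pivot 2/7 → sign +
signature = (2, 1, 0)

Answer: (2, 1, 0)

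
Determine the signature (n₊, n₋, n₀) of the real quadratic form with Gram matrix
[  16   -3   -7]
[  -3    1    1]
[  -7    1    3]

Answer: (2, 1, 0)

Derivation:
step 0: pivot 16 → sign +
step 1: pivot 7/16 → sign +
step 2: pivot -2/7 → sign −
signature = (2, 1, 0)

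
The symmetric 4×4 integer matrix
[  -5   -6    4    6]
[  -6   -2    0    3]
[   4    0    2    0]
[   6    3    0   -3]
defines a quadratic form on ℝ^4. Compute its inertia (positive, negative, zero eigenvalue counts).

step 0: pivot -5 → sign −
step 1: pivot 26/5 → sign +
step 2: pivot 10/13 → sign +
step 3: pivot -3/10 → sign −
signature = (2, 2, 0)

Answer: (2, 2, 0)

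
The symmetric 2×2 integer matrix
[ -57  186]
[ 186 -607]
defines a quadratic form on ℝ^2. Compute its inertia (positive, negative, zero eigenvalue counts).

step 0: pivot -57 → sign −
step 1: pivot -1/19 → sign −
signature = (0, 2, 0)

Answer: (0, 2, 0)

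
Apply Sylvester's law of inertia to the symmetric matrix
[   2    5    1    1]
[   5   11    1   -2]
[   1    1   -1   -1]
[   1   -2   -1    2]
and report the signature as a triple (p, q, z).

step 0: pivot 2 → sign +
step 1: pivot -3/2 → sign −
step 2: pivot 15 → sign +
step 3: pivot -3/5 → sign −
signature = (2, 2, 0)

Answer: (2, 2, 0)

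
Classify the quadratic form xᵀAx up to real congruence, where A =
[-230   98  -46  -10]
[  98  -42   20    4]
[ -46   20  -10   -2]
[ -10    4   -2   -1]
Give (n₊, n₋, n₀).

Answer: (1, 3, 0)

Derivation:
step 0: pivot -230 → sign −
step 1: pivot -28/115 → sign −
step 2: pivot -1/7 → sign −
step 3: pivot 1 → sign +
signature = (1, 3, 0)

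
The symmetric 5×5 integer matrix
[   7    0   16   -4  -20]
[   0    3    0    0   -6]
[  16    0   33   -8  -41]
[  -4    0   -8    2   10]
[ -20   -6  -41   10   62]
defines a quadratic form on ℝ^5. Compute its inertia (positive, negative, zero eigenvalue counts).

Answer: (3, 2, 0)

Derivation:
step 0: pivot 7 → sign +
step 1: pivot 3 → sign +
step 2: pivot -25/7 → sign −
step 3: pivot 2/25 → sign +
step 4: pivot -1 → sign −
signature = (3, 2, 0)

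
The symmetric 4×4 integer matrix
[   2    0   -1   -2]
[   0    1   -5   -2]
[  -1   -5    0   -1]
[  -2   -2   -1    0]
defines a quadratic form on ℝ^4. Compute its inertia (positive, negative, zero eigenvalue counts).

Answer: (2, 2, 0)

Derivation:
step 0: pivot 2 → sign +
step 1: pivot 1 → sign +
step 2: pivot -51/2 → sign −
step 3: pivot -6/17 → sign −
signature = (2, 2, 0)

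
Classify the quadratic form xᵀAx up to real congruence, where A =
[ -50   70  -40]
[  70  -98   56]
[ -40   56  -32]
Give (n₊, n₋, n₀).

step 0: pivot -50 → sign −
step 1: row/col 1 already zero → sign 0
step 2: row/col 2 already zero → sign 0
signature = (0, 1, 2)

Answer: (0, 1, 2)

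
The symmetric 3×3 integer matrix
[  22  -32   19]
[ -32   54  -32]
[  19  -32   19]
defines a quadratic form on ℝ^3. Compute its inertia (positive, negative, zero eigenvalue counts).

Answer: (3, 0, 0)

Derivation:
step 0: pivot 22 → sign +
step 1: pivot 82/11 → sign +
step 2: pivot 3/82 → sign +
signature = (3, 0, 0)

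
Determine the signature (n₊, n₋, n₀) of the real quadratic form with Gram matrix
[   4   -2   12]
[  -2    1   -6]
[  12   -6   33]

Answer: (1, 1, 1)

Derivation:
step 0: pivot 4 → sign +
step 1: pivot -3 → sign −
step 2: row/col 2 already zero → sign 0
signature = (1, 1, 1)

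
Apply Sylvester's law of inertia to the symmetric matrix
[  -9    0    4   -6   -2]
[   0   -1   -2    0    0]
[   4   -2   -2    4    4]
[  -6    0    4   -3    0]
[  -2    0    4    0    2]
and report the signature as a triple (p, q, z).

Answer: (2, 3, 0)

Derivation:
step 0: pivot -9 → sign −
step 1: pivot -1 → sign −
step 2: pivot 34/9 → sign +
step 3: pivot 9/17 → sign +
step 4: pivot -2/9 → sign −
signature = (2, 3, 0)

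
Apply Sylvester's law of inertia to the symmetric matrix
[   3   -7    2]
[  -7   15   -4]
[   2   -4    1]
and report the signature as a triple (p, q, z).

Answer: (1, 1, 1)

Derivation:
step 0: pivot 3 → sign +
step 1: pivot -4/3 → sign −
step 2: row/col 2 already zero → sign 0
signature = (1, 1, 1)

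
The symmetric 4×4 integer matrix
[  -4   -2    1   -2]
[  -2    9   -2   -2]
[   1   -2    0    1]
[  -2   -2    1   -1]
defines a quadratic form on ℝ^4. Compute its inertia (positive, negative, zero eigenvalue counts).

Answer: (2, 2, 0)

Derivation:
step 0: pivot -4 → sign −
step 1: pivot 10 → sign +
step 2: pivot -3/8 → sign −
step 3: pivot 1/15 → sign +
signature = (2, 2, 0)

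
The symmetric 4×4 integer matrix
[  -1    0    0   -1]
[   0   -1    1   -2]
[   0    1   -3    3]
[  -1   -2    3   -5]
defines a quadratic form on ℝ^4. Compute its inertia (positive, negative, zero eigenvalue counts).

Answer: (1, 3, 0)

Derivation:
step 0: pivot -1 → sign −
step 1: pivot -1 → sign −
step 2: pivot -2 → sign −
step 3: pivot 1/2 → sign +
signature = (1, 3, 0)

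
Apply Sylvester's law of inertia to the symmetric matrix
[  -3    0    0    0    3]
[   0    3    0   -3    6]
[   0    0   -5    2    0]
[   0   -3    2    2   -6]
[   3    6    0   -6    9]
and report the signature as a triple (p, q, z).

step 0: pivot -3 → sign −
step 1: pivot 3 → sign +
step 2: pivot -5 → sign −
step 3: pivot -1/5 → sign −
step 4: row/col 4 already zero → sign 0
signature = (1, 3, 1)

Answer: (1, 3, 1)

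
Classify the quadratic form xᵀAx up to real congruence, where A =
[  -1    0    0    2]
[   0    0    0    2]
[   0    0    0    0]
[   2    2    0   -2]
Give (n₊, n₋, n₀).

Answer: (1, 2, 1)

Derivation:
step 0: pivot -1 → sign −
step 1: pivot 2 → sign +
step 2: pivot -2 → sign −
step 3: row/col 3 already zero → sign 0
signature = (1, 2, 1)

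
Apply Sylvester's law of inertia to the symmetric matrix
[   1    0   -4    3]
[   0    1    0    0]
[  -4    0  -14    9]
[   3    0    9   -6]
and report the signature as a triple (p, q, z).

Answer: (2, 2, 0)

Derivation:
step 0: pivot 1 → sign +
step 1: pivot 1 → sign +
step 2: pivot -30 → sign −
step 3: pivot -3/10 → sign −
signature = (2, 2, 0)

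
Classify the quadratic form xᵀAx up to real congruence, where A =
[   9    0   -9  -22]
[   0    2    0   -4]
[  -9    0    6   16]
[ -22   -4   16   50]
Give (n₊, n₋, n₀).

step 0: pivot 9 → sign +
step 1: pivot 2 → sign +
step 2: pivot -3 → sign −
step 3: pivot 2/9 → sign +
signature = (3, 1, 0)

Answer: (3, 1, 0)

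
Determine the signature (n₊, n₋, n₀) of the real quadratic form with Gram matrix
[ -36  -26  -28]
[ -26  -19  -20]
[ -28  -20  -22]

step 0: pivot -36 → sign −
step 1: pivot -2/9 → sign −
step 2: row/col 2 already zero → sign 0
signature = (0, 2, 1)

Answer: (0, 2, 1)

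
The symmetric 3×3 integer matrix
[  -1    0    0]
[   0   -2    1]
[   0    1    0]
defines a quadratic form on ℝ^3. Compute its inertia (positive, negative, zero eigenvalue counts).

Answer: (1, 2, 0)

Derivation:
step 0: pivot -1 → sign −
step 1: pivot -2 → sign −
step 2: pivot 1/2 → sign +
signature = (1, 2, 0)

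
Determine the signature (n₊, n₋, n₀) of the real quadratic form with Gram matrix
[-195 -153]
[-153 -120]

Answer: (1, 1, 0)

Derivation:
step 0: pivot -195 → sign −
step 1: pivot 3/65 → sign +
signature = (1, 1, 0)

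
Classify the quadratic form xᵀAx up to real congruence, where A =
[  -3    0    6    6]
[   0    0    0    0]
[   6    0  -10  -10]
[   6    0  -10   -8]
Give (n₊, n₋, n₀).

step 0: pivot -3 → sign −
step 1: pivot 2 → sign +
step 2: pivot 2 → sign +
step 3: row/col 3 already zero → sign 0
signature = (2, 1, 1)

Answer: (2, 1, 1)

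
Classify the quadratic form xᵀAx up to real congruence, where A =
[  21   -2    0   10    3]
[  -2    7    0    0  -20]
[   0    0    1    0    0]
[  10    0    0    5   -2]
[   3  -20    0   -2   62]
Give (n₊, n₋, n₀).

Answer: (5, 0, 0)

Derivation:
step 0: pivot 21 → sign +
step 1: pivot 143/21 → sign +
step 2: pivot 1 → sign +
step 3: pivot 15/143 → sign +
step 4: pivot 1/5 → sign +
signature = (5, 0, 0)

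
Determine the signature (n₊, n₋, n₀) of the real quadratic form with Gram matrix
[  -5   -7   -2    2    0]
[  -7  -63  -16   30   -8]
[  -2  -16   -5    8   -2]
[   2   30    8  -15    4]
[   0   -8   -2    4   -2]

step 0: pivot -5 → sign −
step 1: pivot -266/5 → sign −
step 2: pivot -123/133 → sign −
step 3: pivot -3/41 → sign −
step 4: pivot -2/3 → sign −
signature = (0, 5, 0)

Answer: (0, 5, 0)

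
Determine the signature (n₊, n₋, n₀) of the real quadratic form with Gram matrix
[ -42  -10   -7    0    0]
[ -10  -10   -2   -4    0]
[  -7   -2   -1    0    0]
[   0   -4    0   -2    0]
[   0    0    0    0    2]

step 0: pivot -42 → sign −
step 1: pivot -160/21 → sign −
step 2: pivot 29/160 → sign +
step 3: pivot -2/29 → sign −
step 4: pivot 2 → sign +
signature = (2, 3, 0)

Answer: (2, 3, 0)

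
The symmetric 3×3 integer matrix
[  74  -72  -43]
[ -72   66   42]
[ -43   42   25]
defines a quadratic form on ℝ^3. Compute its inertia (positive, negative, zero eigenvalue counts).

Answer: (2, 1, 0)

Derivation:
step 0: pivot 74 → sign +
step 1: pivot -150/37 → sign −
step 2: pivot 1/50 → sign +
signature = (2, 1, 0)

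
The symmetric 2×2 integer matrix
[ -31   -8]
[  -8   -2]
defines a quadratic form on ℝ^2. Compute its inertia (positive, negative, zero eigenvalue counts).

Answer: (1, 1, 0)

Derivation:
step 0: pivot -31 → sign −
step 1: pivot 2/31 → sign +
signature = (1, 1, 0)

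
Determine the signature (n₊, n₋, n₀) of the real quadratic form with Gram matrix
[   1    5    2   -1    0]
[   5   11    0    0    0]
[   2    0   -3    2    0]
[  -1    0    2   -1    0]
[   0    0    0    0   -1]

Answer: (2, 3, 0)

Derivation:
step 0: pivot 1 → sign +
step 1: pivot -14 → sign −
step 2: pivot 1/7 → sign +
step 3: pivot -3/2 → sign −
step 4: pivot -1 → sign −
signature = (2, 3, 0)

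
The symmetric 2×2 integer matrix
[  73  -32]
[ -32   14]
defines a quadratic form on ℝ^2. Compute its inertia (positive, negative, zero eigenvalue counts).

Answer: (1, 1, 0)

Derivation:
step 0: pivot 73 → sign +
step 1: pivot -2/73 → sign −
signature = (1, 1, 0)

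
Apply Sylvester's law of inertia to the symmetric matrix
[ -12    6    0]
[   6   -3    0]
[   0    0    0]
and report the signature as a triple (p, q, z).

step 0: pivot -12 → sign −
step 1: row/col 1 already zero → sign 0
step 2: row/col 2 already zero → sign 0
signature = (0, 1, 2)

Answer: (0, 1, 2)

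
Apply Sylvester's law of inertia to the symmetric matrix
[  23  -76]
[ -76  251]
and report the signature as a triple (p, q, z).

step 0: pivot 23 → sign +
step 1: pivot -3/23 → sign −
signature = (1, 1, 0)

Answer: (1, 1, 0)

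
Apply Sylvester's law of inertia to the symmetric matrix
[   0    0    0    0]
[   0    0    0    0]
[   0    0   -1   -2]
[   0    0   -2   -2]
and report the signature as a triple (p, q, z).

step 0: pivot -1 → sign −
step 1: pivot 2 → sign +
step 2: row/col 2 already zero → sign 0
step 3: row/col 3 already zero → sign 0
signature = (1, 1, 2)

Answer: (1, 1, 2)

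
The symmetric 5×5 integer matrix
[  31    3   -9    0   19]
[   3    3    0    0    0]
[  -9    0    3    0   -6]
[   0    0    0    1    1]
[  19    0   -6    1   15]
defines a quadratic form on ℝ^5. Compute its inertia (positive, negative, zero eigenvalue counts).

Answer: (5, 0, 0)

Derivation:
step 0: pivot 31 → sign +
step 1: pivot 84/31 → sign +
step 2: pivot 3/28 → sign +
step 3: pivot 1 → sign +
step 4: pivot 1 → sign +
signature = (5, 0, 0)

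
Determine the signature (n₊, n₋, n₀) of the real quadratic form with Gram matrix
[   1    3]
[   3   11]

step 0: pivot 1 → sign +
step 1: pivot 2 → sign +
signature = (2, 0, 0)

Answer: (2, 0, 0)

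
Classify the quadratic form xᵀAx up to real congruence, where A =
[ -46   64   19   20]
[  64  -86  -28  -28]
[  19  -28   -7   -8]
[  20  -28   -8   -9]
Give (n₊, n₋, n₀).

Answer: (2, 2, 0)

Derivation:
step 0: pivot -46 → sign −
step 1: pivot 70/23 → sign +
step 2: pivot 3/70 → sign +
step 3: pivot -1 → sign −
signature = (2, 2, 0)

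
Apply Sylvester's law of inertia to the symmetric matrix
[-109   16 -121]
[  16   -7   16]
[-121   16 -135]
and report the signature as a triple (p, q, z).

Answer: (0, 3, 0)

Derivation:
step 0: pivot -109 → sign −
step 1: pivot -507/109 → sign −
step 2: pivot -2/169 → sign −
signature = (0, 3, 0)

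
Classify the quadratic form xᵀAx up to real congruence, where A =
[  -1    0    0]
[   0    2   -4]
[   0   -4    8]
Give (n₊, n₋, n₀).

step 0: pivot -1 → sign −
step 1: pivot 2 → sign +
step 2: row/col 2 already zero → sign 0
signature = (1, 1, 1)

Answer: (1, 1, 1)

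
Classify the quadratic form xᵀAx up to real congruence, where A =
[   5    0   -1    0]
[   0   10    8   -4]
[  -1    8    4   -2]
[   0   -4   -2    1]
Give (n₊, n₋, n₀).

step 0: pivot 5 → sign +
step 1: pivot 10 → sign +
step 2: pivot -13/5 → sign −
step 3: pivot -3/65 → sign −
signature = (2, 2, 0)

Answer: (2, 2, 0)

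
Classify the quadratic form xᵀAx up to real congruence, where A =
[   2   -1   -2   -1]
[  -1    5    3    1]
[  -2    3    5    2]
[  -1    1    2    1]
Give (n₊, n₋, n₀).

Answer: (4, 0, 0)

Derivation:
step 0: pivot 2 → sign +
step 1: pivot 9/2 → sign +
step 2: pivot 19/9 → sign +
step 3: pivot 3/19 → sign +
signature = (4, 0, 0)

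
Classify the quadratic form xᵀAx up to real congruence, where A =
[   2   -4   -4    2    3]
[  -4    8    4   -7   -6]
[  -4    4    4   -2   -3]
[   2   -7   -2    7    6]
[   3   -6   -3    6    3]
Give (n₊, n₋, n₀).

Answer: (3, 2, 0)

Derivation:
step 0: pivot 2 → sign +
step 1: pivot -4 → sign −
step 2: pivot 4 → sign +
step 3: pivot -1/4 → sign −
step 4: pivot 3/4 → sign +
signature = (3, 2, 0)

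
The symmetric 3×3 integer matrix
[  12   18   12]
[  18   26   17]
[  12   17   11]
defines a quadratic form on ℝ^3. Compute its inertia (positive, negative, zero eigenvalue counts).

step 0: pivot 12 → sign +
step 1: pivot -1 → sign −
step 2: row/col 2 already zero → sign 0
signature = (1, 1, 1)

Answer: (1, 1, 1)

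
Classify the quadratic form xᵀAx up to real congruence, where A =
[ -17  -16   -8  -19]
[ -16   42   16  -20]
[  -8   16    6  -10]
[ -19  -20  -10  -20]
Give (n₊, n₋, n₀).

Answer: (3, 1, 0)

Derivation:
step 0: pivot -17 → sign −
step 1: pivot 970/17 → sign +
step 2: pivot 6/97 → sign +
step 3: pivot 3/5 → sign +
signature = (3, 1, 0)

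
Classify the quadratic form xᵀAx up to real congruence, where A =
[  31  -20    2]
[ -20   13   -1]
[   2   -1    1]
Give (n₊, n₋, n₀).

Answer: (2, 0, 1)

Derivation:
step 0: pivot 31 → sign +
step 1: pivot 3/31 → sign +
step 2: row/col 2 already zero → sign 0
signature = (2, 0, 1)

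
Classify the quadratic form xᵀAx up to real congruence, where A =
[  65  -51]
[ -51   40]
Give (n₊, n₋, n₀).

Answer: (1, 1, 0)

Derivation:
step 0: pivot 65 → sign +
step 1: pivot -1/65 → sign −
signature = (1, 1, 0)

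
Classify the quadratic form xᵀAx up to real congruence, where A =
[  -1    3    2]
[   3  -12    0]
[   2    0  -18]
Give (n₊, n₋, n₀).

step 0: pivot -1 → sign −
step 1: pivot -3 → sign −
step 2: pivot -2 → sign −
signature = (0, 3, 0)

Answer: (0, 3, 0)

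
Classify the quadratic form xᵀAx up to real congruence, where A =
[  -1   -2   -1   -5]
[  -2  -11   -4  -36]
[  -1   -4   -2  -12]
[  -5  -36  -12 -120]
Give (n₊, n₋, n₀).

Answer: (1, 3, 0)

Derivation:
step 0: pivot -1 → sign −
step 1: pivot -7 → sign −
step 2: pivot -3/7 → sign −
step 3: pivot 2 → sign +
signature = (1, 3, 0)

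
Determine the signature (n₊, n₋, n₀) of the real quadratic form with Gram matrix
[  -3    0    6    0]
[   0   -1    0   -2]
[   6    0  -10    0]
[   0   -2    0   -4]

Answer: (1, 2, 1)

Derivation:
step 0: pivot -3 → sign −
step 1: pivot -1 → sign −
step 2: pivot 2 → sign +
step 3: row/col 3 already zero → sign 0
signature = (1, 2, 1)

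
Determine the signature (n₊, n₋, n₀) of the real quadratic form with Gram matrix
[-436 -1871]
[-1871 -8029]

step 0: pivot -436 → sign −
step 1: pivot -3/436 → sign −
signature = (0, 2, 0)

Answer: (0, 2, 0)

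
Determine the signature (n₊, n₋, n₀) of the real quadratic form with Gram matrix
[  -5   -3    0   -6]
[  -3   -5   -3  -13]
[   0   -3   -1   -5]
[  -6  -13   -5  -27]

step 0: pivot -5 → sign −
step 1: pivot -16/5 → sign −
step 2: pivot 29/16 → sign +
step 3: pivot -6/29 → sign −
signature = (1, 3, 0)

Answer: (1, 3, 0)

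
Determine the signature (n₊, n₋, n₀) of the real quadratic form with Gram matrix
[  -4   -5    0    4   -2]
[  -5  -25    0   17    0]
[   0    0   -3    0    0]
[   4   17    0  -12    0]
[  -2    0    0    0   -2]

Answer: (0, 5, 0)

Derivation:
step 0: pivot -4 → sign −
step 1: pivot -75/4 → sign −
step 2: pivot -3 → sign −
step 3: pivot -8/25 → sign −
step 4: pivot -1/6 → sign −
signature = (0, 5, 0)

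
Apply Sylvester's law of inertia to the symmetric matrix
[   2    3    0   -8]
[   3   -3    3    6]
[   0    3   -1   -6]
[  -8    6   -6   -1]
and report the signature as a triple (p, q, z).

step 0: pivot 2 → sign +
step 1: pivot -15/2 → sign −
step 2: pivot 1/5 → sign +
step 3: pivot 3 → sign +
signature = (3, 1, 0)

Answer: (3, 1, 0)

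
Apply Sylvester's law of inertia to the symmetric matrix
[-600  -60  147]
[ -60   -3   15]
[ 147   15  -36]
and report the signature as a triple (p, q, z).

step 0: pivot -600 → sign −
step 1: pivot 3 → sign +
step 2: pivot -3/200 → sign −
signature = (1, 2, 0)

Answer: (1, 2, 0)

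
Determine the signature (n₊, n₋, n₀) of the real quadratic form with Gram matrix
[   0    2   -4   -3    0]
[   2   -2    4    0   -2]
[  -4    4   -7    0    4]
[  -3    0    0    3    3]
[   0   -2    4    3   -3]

step 0: pivot -2 → sign −
step 1: pivot 2 → sign +
step 2: pivot 1 → sign +
step 3: pivot -3/2 → sign −
step 4: pivot -3 → sign −
signature = (2, 3, 0)

Answer: (2, 3, 0)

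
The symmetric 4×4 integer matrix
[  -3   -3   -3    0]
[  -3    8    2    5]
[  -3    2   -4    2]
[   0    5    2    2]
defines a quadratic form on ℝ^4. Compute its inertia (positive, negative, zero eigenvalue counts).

Answer: (1, 3, 0)

Derivation:
step 0: pivot -3 → sign −
step 1: pivot 11 → sign +
step 2: pivot -36/11 → sign −
step 3: pivot -1/4 → sign −
signature = (1, 3, 0)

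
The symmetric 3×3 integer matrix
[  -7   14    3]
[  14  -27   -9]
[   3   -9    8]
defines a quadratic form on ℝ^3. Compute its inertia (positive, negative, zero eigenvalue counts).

Answer: (2, 1, 0)

Derivation:
step 0: pivot -7 → sign −
step 1: pivot 1 → sign +
step 2: pivot 2/7 → sign +
signature = (2, 1, 0)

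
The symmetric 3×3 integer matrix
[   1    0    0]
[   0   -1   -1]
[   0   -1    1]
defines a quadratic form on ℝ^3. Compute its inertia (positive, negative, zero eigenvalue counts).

step 0: pivot 1 → sign +
step 1: pivot -1 → sign −
step 2: pivot 2 → sign +
signature = (2, 1, 0)

Answer: (2, 1, 0)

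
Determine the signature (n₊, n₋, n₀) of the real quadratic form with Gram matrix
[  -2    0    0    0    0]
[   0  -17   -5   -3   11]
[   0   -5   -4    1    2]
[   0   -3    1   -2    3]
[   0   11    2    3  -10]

step 0: pivot -2 → sign −
step 1: pivot -17 → sign −
step 2: pivot -43/17 → sign −
step 3: pivot -3/43 → sign −
step 4: pivot -2 → sign −
signature = (0, 5, 0)

Answer: (0, 5, 0)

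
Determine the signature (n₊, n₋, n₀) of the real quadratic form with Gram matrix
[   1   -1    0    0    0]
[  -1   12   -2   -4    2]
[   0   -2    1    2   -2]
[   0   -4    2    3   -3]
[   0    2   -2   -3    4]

step 0: pivot 1 → sign +
step 1: pivot 11 → sign +
step 2: pivot 7/11 → sign +
step 3: pivot -1 → sign −
step 4: pivot 3/7 → sign +
signature = (4, 1, 0)

Answer: (4, 1, 0)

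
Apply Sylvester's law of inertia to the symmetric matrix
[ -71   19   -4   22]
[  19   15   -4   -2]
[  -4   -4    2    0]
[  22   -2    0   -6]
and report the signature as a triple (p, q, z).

Answer: (2, 2, 0)

Derivation:
step 0: pivot -71 → sign −
step 1: pivot 1426/71 → sign +
step 2: pivot 674/713 → sign +
step 3: pivot -2/337 → sign −
signature = (2, 2, 0)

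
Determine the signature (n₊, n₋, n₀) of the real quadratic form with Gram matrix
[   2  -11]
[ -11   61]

Answer: (2, 0, 0)

Derivation:
step 0: pivot 2 → sign +
step 1: pivot 1/2 → sign +
signature = (2, 0, 0)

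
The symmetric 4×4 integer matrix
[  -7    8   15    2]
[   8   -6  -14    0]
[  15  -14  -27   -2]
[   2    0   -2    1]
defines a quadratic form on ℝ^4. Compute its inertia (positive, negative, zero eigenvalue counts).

step 0: pivot -7 → sign −
step 1: pivot 22/7 → sign +
step 2: pivot 2 → sign +
step 3: pivot -1/11 → sign −
signature = (2, 2, 0)

Answer: (2, 2, 0)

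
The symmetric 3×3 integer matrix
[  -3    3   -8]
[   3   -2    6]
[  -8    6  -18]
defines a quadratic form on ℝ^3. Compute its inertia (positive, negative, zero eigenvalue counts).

step 0: pivot -3 → sign −
step 1: pivot 1 → sign +
step 2: pivot -2/3 → sign −
signature = (1, 2, 0)

Answer: (1, 2, 0)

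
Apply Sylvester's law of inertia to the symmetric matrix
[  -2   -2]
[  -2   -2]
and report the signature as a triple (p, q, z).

Answer: (0, 1, 1)

Derivation:
step 0: pivot -2 → sign −
step 1: row/col 1 already zero → sign 0
signature = (0, 1, 1)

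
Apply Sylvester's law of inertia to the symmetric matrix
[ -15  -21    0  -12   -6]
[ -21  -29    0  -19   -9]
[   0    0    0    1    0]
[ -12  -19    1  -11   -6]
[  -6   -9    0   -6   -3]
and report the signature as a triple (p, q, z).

Answer: (2, 3, 0)

Derivation:
step 0: pivot -15 → sign −
step 1: pivot 2/5 → sign +
step 2: pivot -27/2 → sign −
step 3: pivot 2/27 → sign +
step 4: pivot -3/2 → sign −
signature = (2, 3, 0)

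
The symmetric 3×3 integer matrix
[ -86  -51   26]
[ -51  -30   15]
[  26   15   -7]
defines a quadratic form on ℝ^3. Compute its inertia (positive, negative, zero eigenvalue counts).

step 0: pivot -86 → sign −
step 1: pivot 21/86 → sign +
step 2: pivot 1/7 → sign +
signature = (2, 1, 0)

Answer: (2, 1, 0)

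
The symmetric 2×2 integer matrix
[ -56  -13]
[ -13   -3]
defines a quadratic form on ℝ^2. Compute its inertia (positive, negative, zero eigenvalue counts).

Answer: (1, 1, 0)

Derivation:
step 0: pivot -56 → sign −
step 1: pivot 1/56 → sign +
signature = (1, 1, 0)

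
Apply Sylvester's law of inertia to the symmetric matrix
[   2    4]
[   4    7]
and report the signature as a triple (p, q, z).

Answer: (1, 1, 0)

Derivation:
step 0: pivot 2 → sign +
step 1: pivot -1 → sign −
signature = (1, 1, 0)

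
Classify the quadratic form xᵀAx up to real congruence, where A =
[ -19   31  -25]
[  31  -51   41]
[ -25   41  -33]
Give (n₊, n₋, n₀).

step 0: pivot -19 → sign −
step 1: pivot -8/19 → sign −
step 2: row/col 2 already zero → sign 0
signature = (0, 2, 1)

Answer: (0, 2, 1)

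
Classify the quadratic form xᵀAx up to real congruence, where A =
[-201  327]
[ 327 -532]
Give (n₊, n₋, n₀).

step 0: pivot -201 → sign −
step 1: pivot -1/67 → sign −
signature = (0, 2, 0)

Answer: (0, 2, 0)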